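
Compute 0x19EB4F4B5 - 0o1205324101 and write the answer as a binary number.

0x19EB4F4B5 = 0b110011110101101001111010010110101 in binary.
0o1205324101 = 0b1010000101011010100001000001 in binary.
Subtract column by column in base 2:
  1-1 → 0
  0-0 → 0
  1-0 → 1
  0-0 → 0
  1-0 → 1
  1-0 → 1
  0-1 → 1 (borrow)
  1-0-1 → 0
  0-0 → 0
  0-0 → 0
  1-0 → 1
  0-1 → 1 (borrow)
  1-0-1 → 0
  1-1 → 0
  1-0 → 1
  1-1 → 0
  0-1 → 1 (borrow)
  0-0-1 → 1 (borrow)
  1-1-1 → 1 (borrow)
  0-0-1 → 1 (borrow)
  1-1-1 → 1 (borrow)
  1-0-1 → 0
  0-0 → 0
  1-0 → 1
  0-0 → 0
  1-1 → 0
  1-0 → 1
  1-1 → 0
  1-0 → 1
  0-0 → 0
  0-0 → 0
  1-0 → 1
  1-0 → 1

0b110010100100111110100110001110100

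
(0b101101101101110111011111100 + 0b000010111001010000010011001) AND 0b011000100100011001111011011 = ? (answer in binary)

Add column by column in base 2, right to left:
  0+1 = 1
  0+0 = 0
  1+0 = 1
  1+1 = 0 carry 1
  1+1+1 = 1 carry 1
  1+0+1 = 0 carry 1
  1+0+1 = 0 carry 1
  1+1+1 = 1 carry 1
  0+0+1 = 1
  1+0 = 1
  1+0 = 1
  1+0 = 1
  0+0 = 0
  1+1 = 0 carry 1
  1+0+1 = 0 carry 1
  1+1+1 = 1 carry 1
  0+0+1 = 1
  1+0 = 1
  1+1 = 0 carry 1
  0+1+1 = 0 carry 1
  1+1+1 = 1 carry 1
  1+0+1 = 0 carry 1
  0+1+1 = 0 carry 1
  1+0+1 = 0 carry 1
  1+0+1 = 0 carry 1
  0+0+1 = 1
  1+0 = 1
Sum = 0b110000100111000111110010101; now AND with 0b011000100100011001111011011:
  110000100111000111110010101
& 011000100100011001111011011
= 010000100100000001110010001

0b10000100100000001110010001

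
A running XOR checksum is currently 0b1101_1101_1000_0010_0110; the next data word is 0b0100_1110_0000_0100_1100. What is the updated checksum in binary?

0b10010011100001101010

XOR bit by bit (1 where the bits differ):
  11011101100000100110
^ 01001110000001001100
= 10010011100001101010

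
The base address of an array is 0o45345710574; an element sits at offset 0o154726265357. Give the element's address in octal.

0o222274176153

Add column by column in base 8, right to left:
  4+7 = 3 carry 1
  7+5+1 = 5 carry 1
  5+3+1 = 1 carry 1
  0+5+1 = 6
  1+6 = 7
  7+2 = 1 carry 1
  5+6+1 = 4 carry 1
  4+2+1 = 7
  3+7 = 2 carry 1
  5+4+1 = 2 carry 1
  4+5+1 = 2 carry 1
  0+1+1 = 2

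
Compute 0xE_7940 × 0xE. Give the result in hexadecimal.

Multiply each base-16 digit by 14, carrying:
  0×14 = 0 → write 0
  4×14 = 56 → write 8 carry 3
  9×14+3 = 129 → write 1 carry 8
  7×14+8 = 106 → write A carry 6
  E×14+6 = 202 → write A carry 12
  remaining carry: C

0xCAA180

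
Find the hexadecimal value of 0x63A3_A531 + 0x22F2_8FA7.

0x869634D8

Add column by column in base 16, right to left:
  1+7 = 8
  3+A = D
  5+F = 4 carry 1
  A+8+1 = 3 carry 1
  3+2+1 = 6
  A+F = 9 carry 1
  3+2+1 = 6
  6+2 = 8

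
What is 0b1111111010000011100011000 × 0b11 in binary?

0b101111101110001010101001000

Multiply each base-2 digit by 3, carrying:
  0×3 = 0 → write 0
  0×3 = 0 → write 0
  0×3 = 0 → write 0
  1×3 = 3 → write 1 carry 1
  1×3+1 = 4 → write 0 carry 2
  0×3+2 = 2 → write 0 carry 1
  0×3+1 = 1 → write 1
  0×3 = 0 → write 0
  1×3 = 3 → write 1 carry 1
  1×3+1 = 4 → write 0 carry 2
  1×3+2 = 5 → write 1 carry 2
  0×3+2 = 2 → write 0 carry 1
  0×3+1 = 1 → write 1
  0×3 = 0 → write 0
  0×3 = 0 → write 0
  0×3 = 0 → write 0
  1×3 = 3 → write 1 carry 1
  0×3+1 = 1 → write 1
  1×3 = 3 → write 1 carry 1
  1×3+1 = 4 → write 0 carry 2
  1×3+2 = 5 → write 1 carry 2
  1×3+2 = 5 → write 1 carry 2
  1×3+2 = 5 → write 1 carry 2
  1×3+2 = 5 → write 1 carry 2
  1×3+2 = 5 → write 1 carry 2
  remaining carry: 10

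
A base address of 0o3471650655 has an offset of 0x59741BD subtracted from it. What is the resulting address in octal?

0o2724007760

0x59741BD = 0o545640675 in octal.
Subtract column by column in base 8:
  5-5 → 0
  5-7 → 6 (borrow)
  6-6-1 → 7 (borrow)
  0-0-1 → 7 (borrow)
  5-4-1 → 0
  6-6 → 0
  1-5 → 4 (borrow)
  7-4-1 → 2
  4-5 → 7 (borrow)
  3-0-1 → 2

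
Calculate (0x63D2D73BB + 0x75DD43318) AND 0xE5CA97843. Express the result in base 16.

Add column by column in base 16, right to left:
  B+8 = 3 carry 1
  B+1+1 = D
  3+3 = 6
  7+3 = A
  D+4 = 1 carry 1
  2+D+1 = 0 carry 1
  D+D+1 = B carry 1
  3+5+1 = 9
  6+7 = D
Sum = 0xD9B01A6D3; now AND with 0xE5CA97843:
  D&E=C, 9&5=1, B&C=8, 0&A=0, 1&9=1, A&7=2, 6&8=0, D&4=4, 3&3=3

0xC18012043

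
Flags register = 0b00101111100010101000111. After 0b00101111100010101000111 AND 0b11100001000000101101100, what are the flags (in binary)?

0b00100001000000101000100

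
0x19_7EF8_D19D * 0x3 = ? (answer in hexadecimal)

0x4C7CEA74D7

Multiply each base-16 digit by 3, carrying:
  D×3 = 39 → write 7 carry 2
  9×3+2 = 29 → write D carry 1
  1×3+1 = 4 → write 4
  D×3 = 39 → write 7 carry 2
  8×3+2 = 26 → write A carry 1
  F×3+1 = 46 → write E carry 2
  E×3+2 = 44 → write C carry 2
  7×3+2 = 23 → write 7 carry 1
  9×3+1 = 28 → write C carry 1
  1×3+1 = 4 → write 4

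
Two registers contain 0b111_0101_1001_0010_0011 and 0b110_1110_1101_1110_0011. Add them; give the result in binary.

Add column by column in base 2, right to left:
  1+1 = 0 carry 1
  1+1+1 = 1 carry 1
  0+0+1 = 1
  0+0 = 0
  0+0 = 0
  1+1 = 0 carry 1
  0+1+1 = 0 carry 1
  0+1+1 = 0 carry 1
  1+1+1 = 1 carry 1
  0+0+1 = 1
  0+1 = 1
  1+1 = 0 carry 1
  1+0+1 = 0 carry 1
  0+1+1 = 0 carry 1
  1+1+1 = 1 carry 1
  0+1+1 = 0 carry 1
  1+0+1 = 0 carry 1
  1+1+1 = 1 carry 1
  1+1+1 = 1 carry 1
  final carry 1

0b11100100011100000110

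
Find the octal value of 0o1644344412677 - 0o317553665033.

Subtract column by column in base 8:
  7-3 → 4
  7-3 → 4
  6-0 → 6
  2-5 → 5 (borrow)
  1-6-1 → 2 (borrow)
  4-6-1 → 5 (borrow)
  4-3-1 → 0
  4-5 → 7 (borrow)
  3-5-1 → 5 (borrow)
  4-7-1 → 4 (borrow)
  4-1-1 → 2
  6-3 → 3
  1-0 → 1

0o1324570525644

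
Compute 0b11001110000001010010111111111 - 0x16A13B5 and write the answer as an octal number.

0b11001110000001010010111111111 = 0o3160122777 in octal.
0x16A13B5 = 0o132411665 in octal.
Subtract column by column in base 8:
  7-5 → 2
  7-6 → 1
  7-6 → 1
  2-1 → 1
  2-1 → 1
  1-4 → 5 (borrow)
  0-2-1 → 5 (borrow)
  6-3-1 → 2
  1-1 → 0
  3-0 → 3

0o3025511112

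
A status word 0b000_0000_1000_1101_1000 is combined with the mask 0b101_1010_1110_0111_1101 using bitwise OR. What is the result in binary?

0b1011010111011111101

OR bit by bit (1 where either bit is 1):
  0000000100011011000
| 1011010111001111101
= 1011010111011111101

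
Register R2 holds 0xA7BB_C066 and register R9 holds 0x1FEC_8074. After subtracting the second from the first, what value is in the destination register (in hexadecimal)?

Subtract column by column in base 16:
  6-4 → 2
  6-7 → F (borrow)
  0-0-1 → F (borrow)
  C-8-1 → 3
  B-C → F (borrow)
  B-E-1 → C (borrow)
  7-F-1 → 7 (borrow)
  A-1-1 → 8

0x87CF3FF2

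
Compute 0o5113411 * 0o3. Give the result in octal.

0o17342433

Multiply each base-8 digit by 3, carrying:
  1×3 = 3 → write 3
  1×3 = 3 → write 3
  4×3 = 12 → write 4 carry 1
  3×3+1 = 10 → write 2 carry 1
  1×3+1 = 4 → write 4
  1×3 = 3 → write 3
  5×3 = 15 → write 7 carry 1
  remaining carry: 1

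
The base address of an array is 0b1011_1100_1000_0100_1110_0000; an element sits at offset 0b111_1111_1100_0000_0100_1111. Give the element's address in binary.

0b1001111000100010100101111

Add column by column in base 2, right to left:
  0+1 = 1
  0+1 = 1
  0+1 = 1
  0+1 = 1
  0+0 = 0
  1+0 = 1
  1+1 = 0 carry 1
  1+0+1 = 0 carry 1
  0+0+1 = 1
  0+0 = 0
  1+0 = 1
  0+0 = 0
  0+0 = 0
  0+0 = 0
  0+1 = 1
  1+1 = 0 carry 1
  0+1+1 = 0 carry 1
  0+1+1 = 0 carry 1
  1+1+1 = 1 carry 1
  1+1+1 = 1 carry 1
  1+1+1 = 1 carry 1
  1+1+1 = 1 carry 1
  0+1+1 = 0 carry 1
  1+0+1 = 0 carry 1
  final carry 1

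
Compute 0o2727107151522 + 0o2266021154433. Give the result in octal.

0o5215130326155

Add column by column in base 8, right to left:
  2+3 = 5
  2+3 = 5
  5+4 = 1 carry 1
  1+4+1 = 6
  5+5 = 2 carry 1
  1+1+1 = 3
  7+1 = 0 carry 1
  0+2+1 = 3
  1+0 = 1
  7+6 = 5 carry 1
  2+6+1 = 1 carry 1
  7+2+1 = 2 carry 1
  2+2+1 = 5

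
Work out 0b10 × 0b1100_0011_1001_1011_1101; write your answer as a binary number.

0b110000111001101111010

Multiply each base-2 digit by 2, carrying:
  1×2 = 2 → write 0 carry 1
  0×2+1 = 1 → write 1
  1×2 = 2 → write 0 carry 1
  1×2+1 = 3 → write 1 carry 1
  1×2+1 = 3 → write 1 carry 1
  1×2+1 = 3 → write 1 carry 1
  0×2+1 = 1 → write 1
  1×2 = 2 → write 0 carry 1
  1×2+1 = 3 → write 1 carry 1
  0×2+1 = 1 → write 1
  0×2 = 0 → write 0
  1×2 = 2 → write 0 carry 1
  1×2+1 = 3 → write 1 carry 1
  1×2+1 = 3 → write 1 carry 1
  0×2+1 = 1 → write 1
  0×2 = 0 → write 0
  0×2 = 0 → write 0
  0×2 = 0 → write 0
  1×2 = 2 → write 0 carry 1
  1×2+1 = 3 → write 1 carry 1
  remaining carry: 1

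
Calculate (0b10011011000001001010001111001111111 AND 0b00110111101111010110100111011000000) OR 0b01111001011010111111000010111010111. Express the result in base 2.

0b1111011011011111111000111111010111

0b10011011000001001010001111001111111 AND 0b00110111101111010110100111011000000 = 0b00010011000001000010000111001000000.
Then OR with 0b01111001011010111111000010111010111.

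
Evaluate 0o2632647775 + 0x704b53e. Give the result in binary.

0b11101011100000000010100111011

0o2632647775 = 0b10110011010110100111111111101 in binary.
0x704b53e = 0b111000001001011010100111110 in binary.
Add column by column in base 2, right to left:
  1+0 = 1
  0+1 = 1
  1+1 = 0 carry 1
  1+1+1 = 1 carry 1
  1+1+1 = 1 carry 1
  1+1+1 = 1 carry 1
  1+0+1 = 0 carry 1
  1+0+1 = 0 carry 1
  1+1+1 = 1 carry 1
  1+0+1 = 0 carry 1
  1+1+1 = 1 carry 1
  1+0+1 = 0 carry 1
  0+1+1 = 0 carry 1
  0+1+1 = 0 carry 1
  1+0+1 = 0 carry 1
  0+1+1 = 0 carry 1
  1+0+1 = 0 carry 1
  1+0+1 = 0 carry 1
  0+1+1 = 0 carry 1
  1+0+1 = 0 carry 1
  0+0+1 = 1
  1+0 = 1
  1+0 = 1
  0+0 = 0
  0+1 = 1
  1+1 = 0 carry 1
  1+1+1 = 1 carry 1
  0+0+1 = 1
  1+0 = 1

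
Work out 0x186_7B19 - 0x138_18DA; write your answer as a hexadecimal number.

0x4E623F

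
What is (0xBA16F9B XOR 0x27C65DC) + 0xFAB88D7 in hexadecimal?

0x1988931E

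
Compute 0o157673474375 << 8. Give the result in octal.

0o67735636176400

8 bits is not a whole number of base-8 digits; in binary: 1101111110111011100111100011111101 << 8 = 110111111011101110011110001111110100000000.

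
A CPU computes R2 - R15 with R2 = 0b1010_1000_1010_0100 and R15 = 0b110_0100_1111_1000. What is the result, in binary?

0b100001110101100

Subtract column by column in base 2:
  0-0 → 0
  0-0 → 0
  1-0 → 1
  0-1 → 1 (borrow)
  0-1-1 → 0 (borrow)
  1-1-1 → 1 (borrow)
  0-1-1 → 0 (borrow)
  1-1-1 → 1 (borrow)
  0-0-1 → 1 (borrow)
  0-0-1 → 1 (borrow)
  0-1-1 → 0 (borrow)
  1-0-1 → 0
  0-0 → 0
  1-1 → 0
  0-1 → 1 (borrow)
  1-0-1 → 0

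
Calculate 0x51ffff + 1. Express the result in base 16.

0x520000

The trailing 4 digits are F (max in base 16), so adding 1 cascades: they roll to 0 and the next digit up increments.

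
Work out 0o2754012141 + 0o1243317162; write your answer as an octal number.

Add column by column in base 8, right to left:
  1+2 = 3
  4+6 = 2 carry 1
  1+1+1 = 3
  2+7 = 1 carry 1
  1+1+1 = 3
  0+3 = 3
  4+3 = 7
  5+4 = 1 carry 1
  7+2+1 = 2 carry 1
  2+1+1 = 4

0o4217331323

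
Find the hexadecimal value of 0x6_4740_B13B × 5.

Multiply each base-16 digit by 5, carrying:
  B×5 = 55 → write 7 carry 3
  3×5+3 = 18 → write 2 carry 1
  1×5+1 = 6 → write 6
  B×5 = 55 → write 7 carry 3
  0×5+3 = 3 → write 3
  4×5 = 20 → write 4 carry 1
  7×5+1 = 36 → write 4 carry 2
  4×5+2 = 22 → write 6 carry 1
  6×5+1 = 31 → write F carry 1
  remaining carry: 1

0x1F64437627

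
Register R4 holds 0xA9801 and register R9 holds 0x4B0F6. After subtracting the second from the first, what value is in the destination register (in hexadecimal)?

0x5E70B

Subtract column by column in base 16:
  1-6 → B (borrow)
  0-F-1 → 0 (borrow)
  8-0-1 → 7
  9-B → E (borrow)
  A-4-1 → 5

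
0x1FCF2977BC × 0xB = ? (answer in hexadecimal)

Multiply each base-16 digit by 11, carrying:
  C×11 = 132 → write 4 carry 8
  B×11+8 = 129 → write 1 carry 8
  7×11+8 = 85 → write 5 carry 5
  7×11+5 = 82 → write 2 carry 5
  9×11+5 = 104 → write 8 carry 6
  2×11+6 = 28 → write C carry 1
  F×11+1 = 166 → write 6 carry 10
  C×11+10 = 142 → write E carry 8
  F×11+8 = 173 → write D carry 10
  1×11+10 = 21 → write 5 carry 1
  remaining carry: 1

0x15DE6C82514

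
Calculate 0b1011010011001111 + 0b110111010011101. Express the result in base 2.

0b10010001101101100

Add column by column in base 2, right to left:
  1+1 = 0 carry 1
  1+0+1 = 0 carry 1
  1+1+1 = 1 carry 1
  1+1+1 = 1 carry 1
  0+1+1 = 0 carry 1
  0+0+1 = 1
  1+0 = 1
  1+1 = 0 carry 1
  0+0+1 = 1
  0+1 = 1
  1+1 = 0 carry 1
  0+1+1 = 0 carry 1
  1+0+1 = 0 carry 1
  1+1+1 = 1 carry 1
  0+1+1 = 0 carry 1
  1+0+1 = 0 carry 1
  final carry 1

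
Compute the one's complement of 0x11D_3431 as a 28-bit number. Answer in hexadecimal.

0xEE2CBCE

Each hex digit d becomes F−d:
  1→E, 1→E, D→2, 3→C, 4→B, 3→C, 1→E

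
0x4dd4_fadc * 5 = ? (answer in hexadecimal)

0x18528e64c

Multiply each base-16 digit by 5, carrying:
  c×5 = 60 → write c carry 3
  d×5+3 = 68 → write 4 carry 4
  a×5+4 = 54 → write 6 carry 3
  f×5+3 = 78 → write e carry 4
  4×5+4 = 24 → write 8 carry 1
  d×5+1 = 66 → write 2 carry 4
  d×5+4 = 69 → write 5 carry 4
  4×5+4 = 24 → write 8 carry 1
  remaining carry: 1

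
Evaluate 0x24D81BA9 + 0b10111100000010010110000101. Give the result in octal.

0o4762040456

0x24D81BA9 = 0o4466015651 in octal.
0b10111100000010010110000101 = 0o274022605 in octal.
Add column by column in base 8, right to left:
  1+5 = 6
  5+0 = 5
  6+6 = 4 carry 1
  5+2+1 = 0 carry 1
  1+2+1 = 4
  0+0 = 0
  6+4 = 2 carry 1
  6+7+1 = 6 carry 1
  4+2+1 = 7
  4+0 = 4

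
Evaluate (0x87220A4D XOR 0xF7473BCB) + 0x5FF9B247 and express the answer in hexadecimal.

First 0x87220A4D XOR 0xF7473BCB = 0x70653186.
Add column by column in base 16, right to left:
  6+7 = D
  8+4 = C
  1+2 = 3
  3+B = E
  5+9 = E
  6+F = 5 carry 1
  0+F+1 = 0 carry 1
  7+5+1 = D

0xD05EE3CD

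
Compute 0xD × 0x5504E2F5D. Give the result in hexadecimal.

0x4513F867B9

Multiply each base-16 digit by 13, carrying:
  D×13 = 169 → write 9 carry 10
  5×13+10 = 75 → write B carry 4
  F×13+4 = 199 → write 7 carry 12
  2×13+12 = 38 → write 6 carry 2
  E×13+2 = 184 → write 8 carry 11
  4×13+11 = 63 → write F carry 3
  0×13+3 = 3 → write 3
  5×13 = 65 → write 1 carry 4
  5×13+4 = 69 → write 5 carry 4
  remaining carry: 4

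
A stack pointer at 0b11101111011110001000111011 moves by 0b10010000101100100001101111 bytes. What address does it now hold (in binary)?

Add column by column in base 2, right to left:
  1+1 = 0 carry 1
  1+1+1 = 1 carry 1
  0+1+1 = 0 carry 1
  1+1+1 = 1 carry 1
  1+0+1 = 0 carry 1
  1+1+1 = 1 carry 1
  0+1+1 = 0 carry 1
  0+0+1 = 1
  0+0 = 0
  1+0 = 1
  0+0 = 0
  0+1 = 1
  0+0 = 0
  1+0 = 1
  1+1 = 0 carry 1
  1+1+1 = 1 carry 1
  1+0+1 = 0 carry 1
  0+1+1 = 0 carry 1
  1+0+1 = 0 carry 1
  1+0+1 = 0 carry 1
  1+0+1 = 0 carry 1
  1+0+1 = 0 carry 1
  0+1+1 = 0 carry 1
  1+0+1 = 0 carry 1
  1+0+1 = 0 carry 1
  1+1+1 = 1 carry 1
  final carry 1

0b110000000001010101010101010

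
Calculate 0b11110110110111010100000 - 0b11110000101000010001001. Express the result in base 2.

0b110001111000010111

Subtract column by column in base 2:
  0-1 → 1 (borrow)
  0-0-1 → 1 (borrow)
  0-0-1 → 1 (borrow)
  0-1-1 → 0 (borrow)
  0-0-1 → 1 (borrow)
  1-0-1 → 0
  0-0 → 0
  1-1 → 0
  0-0 → 0
  1-0 → 1
  1-0 → 1
  1-0 → 1
  0-1 → 1 (borrow)
  1-0-1 → 0
  1-1 → 0
  0-0 → 0
  1-0 → 1
  1-0 → 1
  0-0 → 0
  1-1 → 0
  1-1 → 0
  1-1 → 0
  1-1 → 0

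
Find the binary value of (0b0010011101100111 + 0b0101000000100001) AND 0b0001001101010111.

0b1001100000000

Add column by column in base 2, right to left:
  1+1 = 0 carry 1
  1+0+1 = 0 carry 1
  1+0+1 = 0 carry 1
  0+0+1 = 1
  0+0 = 0
  1+1 = 0 carry 1
  1+0+1 = 0 carry 1
  0+0+1 = 1
  1+0 = 1
  1+0 = 1
  1+0 = 1
  0+0 = 0
  0+1 = 1
  1+0 = 1
  0+1 = 1
Sum = 0b111011110001000; now AND with 0b0001001101010111:
  0111011110001000
& 0001001101010111
= 0001001100000000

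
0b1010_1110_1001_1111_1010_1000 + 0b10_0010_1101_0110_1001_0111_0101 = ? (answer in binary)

0b10110111000000100100011101

Add column by column in base 2, right to left:
  0+1 = 1
  0+0 = 0
  0+1 = 1
  1+0 = 1
  0+1 = 1
  1+1 = 0 carry 1
  0+1+1 = 0 carry 1
  1+0+1 = 0 carry 1
  1+1+1 = 1 carry 1
  1+0+1 = 0 carry 1
  1+0+1 = 0 carry 1
  1+1+1 = 1 carry 1
  1+0+1 = 0 carry 1
  0+1+1 = 0 carry 1
  0+1+1 = 0 carry 1
  1+0+1 = 0 carry 1
  0+1+1 = 0 carry 1
  1+0+1 = 0 carry 1
  1+1+1 = 1 carry 1
  1+1+1 = 1 carry 1
  0+0+1 = 1
  1+1 = 0 carry 1
  0+0+1 = 1
  1+0 = 1
  0+0 = 0
  0+1 = 1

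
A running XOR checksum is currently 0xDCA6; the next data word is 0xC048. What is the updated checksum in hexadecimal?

0x1CEE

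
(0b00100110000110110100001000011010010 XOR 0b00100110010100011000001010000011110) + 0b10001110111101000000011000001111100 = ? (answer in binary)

0b10001111001111101100011010101001000

First 0b00100110000110110100001000011010010 XOR 0b00100110010100011000001010000011110 = 0b00000000010010101100000010011001100.
Add column by column in base 2, right to left:
  0+0 = 0
  0+0 = 0
  1+1 = 0 carry 1
  1+1+1 = 1 carry 1
  0+1+1 = 0 carry 1
  0+1+1 = 0 carry 1
  1+1+1 = 1 carry 1
  1+0+1 = 0 carry 1
  0+0+1 = 1
  0+0 = 0
  1+0 = 1
  0+0 = 0
  0+1 = 1
  0+1 = 1
  0+0 = 0
  0+0 = 0
  0+0 = 0
  1+0 = 1
  1+0 = 1
  0+0 = 0
  1+0 = 1
  0+1 = 1
  1+0 = 1
  0+1 = 1
  0+1 = 1
  1+1 = 0 carry 1
  0+1+1 = 0 carry 1
  0+0+1 = 1
  0+1 = 1
  0+1 = 1
  0+1 = 1
  0+0 = 0
  0+0 = 0
  0+0 = 0
  0+1 = 1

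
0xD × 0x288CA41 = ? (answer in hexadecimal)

0x20F2454D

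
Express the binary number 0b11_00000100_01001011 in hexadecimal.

0x3044b

Group the bits into nibbles: 0011 0000 0100 0100 1011 → 3044b.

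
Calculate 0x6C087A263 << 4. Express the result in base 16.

Shifting left by 4 bits = 1 hex digit: append 1 zero.

0x6C087A2630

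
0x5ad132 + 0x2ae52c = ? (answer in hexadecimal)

Add column by column in base 16, right to left:
  2+c = e
  3+2 = 5
  1+5 = 6
  d+e = b carry 1
  a+a+1 = 5 carry 1
  5+2+1 = 8

0x85b65e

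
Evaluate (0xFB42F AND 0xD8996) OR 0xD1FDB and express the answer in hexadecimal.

0xD9FDF

0xFB42F AND 0xD8996 = 0xD8006.
Then OR with 0xD1FDB.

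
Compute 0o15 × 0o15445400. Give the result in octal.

0o260347400

Multiply each base-8 digit by 13, carrying:
  0×13 = 0 → write 0
  0×13 = 0 → write 0
  4×13 = 52 → write 4 carry 6
  5×13+6 = 71 → write 7 carry 8
  4×13+8 = 60 → write 4 carry 7
  4×13+7 = 59 → write 3 carry 7
  5×13+7 = 72 → write 0 carry 9
  1×13+9 = 22 → write 6 carry 2
  remaining carry: 2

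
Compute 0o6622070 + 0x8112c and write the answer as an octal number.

0x8112c = 0o2010454 in octal.
Add column by column in base 8, right to left:
  0+4 = 4
  7+5 = 4 carry 1
  0+4+1 = 5
  2+0 = 2
  2+1 = 3
  6+0 = 6
  6+2 = 0 carry 1
  final carry 1

0o10632544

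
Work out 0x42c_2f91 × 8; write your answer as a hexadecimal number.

0x21617c88

Multiply each base-16 digit by 8, carrying:
  1×8 = 8 → write 8
  9×8 = 72 → write 8 carry 4
  f×8+4 = 124 → write c carry 7
  2×8+7 = 23 → write 7 carry 1
  c×8+1 = 97 → write 1 carry 6
  2×8+6 = 22 → write 6 carry 1
  4×8+1 = 33 → write 1 carry 2
  remaining carry: 2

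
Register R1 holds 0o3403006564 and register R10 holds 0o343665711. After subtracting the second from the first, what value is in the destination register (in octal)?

0o3037120653

Subtract column by column in base 8:
  4-1 → 3
  6-1 → 5
  5-7 → 6 (borrow)
  6-5-1 → 0
  0-6 → 2 (borrow)
  0-6-1 → 1 (borrow)
  3-3-1 → 7 (borrow)
  0-4-1 → 3 (borrow)
  4-3-1 → 0
  3-0 → 3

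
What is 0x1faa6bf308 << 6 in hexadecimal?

0x7ea9afcc200

6 bits is not a whole number of base-16 digits; in binary: 1111110101010011010111111001100001000 << 6 = 1111110101010011010111111001100001000000000.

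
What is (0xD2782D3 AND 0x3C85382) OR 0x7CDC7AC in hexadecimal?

0x7CDC7AE

0xD2782D3 AND 0x3C85382 = 0x1000282.
Then OR with 0x7CDC7AC.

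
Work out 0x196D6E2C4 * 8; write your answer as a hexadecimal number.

Multiply each base-16 digit by 8, carrying:
  4×8 = 32 → write 0 carry 2
  C×8+2 = 98 → write 2 carry 6
  2×8+6 = 22 → write 6 carry 1
  E×8+1 = 113 → write 1 carry 7
  6×8+7 = 55 → write 7 carry 3
  D×8+3 = 107 → write B carry 6
  6×8+6 = 54 → write 6 carry 3
  9×8+3 = 75 → write B carry 4
  1×8+4 = 12 → write C

0xCB6B71620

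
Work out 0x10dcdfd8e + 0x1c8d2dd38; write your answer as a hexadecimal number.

0x2d6a0dac6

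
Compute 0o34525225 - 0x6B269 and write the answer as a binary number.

0o34525225 = 0b11100101010101010010101 in binary.
0x6B269 = 0b1101011001001101001 in binary.
Subtract column by column in base 2:
  1-1 → 0
  0-0 → 0
  1-0 → 1
  0-1 → 1 (borrow)
  1-0-1 → 0
  0-1 → 1 (borrow)
  0-1-1 → 0 (borrow)
  1-0-1 → 0
  0-0 → 0
  1-1 → 0
  0-0 → 0
  1-0 → 1
  0-1 → 1 (borrow)
  1-1-1 → 1 (borrow)
  0-0-1 → 1 (borrow)
  1-1-1 → 1 (borrow)
  0-0-1 → 1 (borrow)
  1-1-1 → 1 (borrow)
  0-1-1 → 0 (borrow)
  0-0-1 → 1 (borrow)
  1-0-1 → 0
  1-0 → 1
  1-0 → 1

0b11010111111100000101100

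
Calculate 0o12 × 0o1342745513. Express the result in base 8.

Multiply each base-8 digit by 10, carrying:
  3×10 = 30 → write 6 carry 3
  1×10+3 = 13 → write 5 carry 1
  5×10+1 = 51 → write 3 carry 6
  5×10+6 = 56 → write 0 carry 7
  4×10+7 = 47 → write 7 carry 5
  7×10+5 = 75 → write 3 carry 9
  2×10+9 = 29 → write 5 carry 3
  4×10+3 = 43 → write 3 carry 5
  3×10+5 = 35 → write 3 carry 4
  1×10+4 = 14 → write 6 carry 1
  remaining carry: 1

0o16335370356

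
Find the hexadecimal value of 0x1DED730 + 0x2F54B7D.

Add column by column in base 16, right to left:
  0+D = D
  3+7 = A
  7+B = 2 carry 1
  D+4+1 = 2 carry 1
  E+5+1 = 4 carry 1
  D+F+1 = D carry 1
  1+2+1 = 4

0x4D422AD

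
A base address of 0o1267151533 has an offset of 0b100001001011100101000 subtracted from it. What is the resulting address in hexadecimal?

0xACC3C33

0o1267151533 = 0xADCD35B in hexadecimal.
0b100001001011100101000 = 0x109728 in hexadecimal.
Subtract column by column in base 16:
  B-8 → 3
  5-2 → 3
  3-7 → C (borrow)
  D-9-1 → 3
  C-0 → C
  D-1 → C
  A-0 → A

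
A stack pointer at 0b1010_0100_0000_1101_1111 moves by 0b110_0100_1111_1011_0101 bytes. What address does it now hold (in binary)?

0b100001001000010010100

Add column by column in base 2, right to left:
  1+1 = 0 carry 1
  1+0+1 = 0 carry 1
  1+1+1 = 1 carry 1
  1+0+1 = 0 carry 1
  1+1+1 = 1 carry 1
  0+1+1 = 0 carry 1
  1+0+1 = 0 carry 1
  1+1+1 = 1 carry 1
  0+1+1 = 0 carry 1
  0+1+1 = 0 carry 1
  0+1+1 = 0 carry 1
  0+1+1 = 0 carry 1
  0+0+1 = 1
  0+0 = 0
  1+1 = 0 carry 1
  0+0+1 = 1
  0+0 = 0
  1+1 = 0 carry 1
  0+1+1 = 0 carry 1
  1+0+1 = 0 carry 1
  final carry 1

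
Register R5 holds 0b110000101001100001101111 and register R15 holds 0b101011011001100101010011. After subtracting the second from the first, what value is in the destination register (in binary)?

Subtract column by column in base 2:
  1-1 → 0
  1-1 → 0
  1-0 → 1
  1-0 → 1
  0-1 → 1 (borrow)
  1-0-1 → 0
  1-1 → 0
  0-0 → 0
  0-1 → 1 (borrow)
  0-0-1 → 1 (borrow)
  0-0-1 → 1 (borrow)
  1-1-1 → 1 (borrow)
  1-1-1 → 1 (borrow)
  0-0-1 → 1 (borrow)
  0-0-1 → 1 (borrow)
  1-1-1 → 1 (borrow)
  0-1-1 → 0 (borrow)
  1-0-1 → 0
  0-1 → 1 (borrow)
  0-1-1 → 0 (borrow)
  0-0-1 → 1 (borrow)
  0-1-1 → 0 (borrow)
  1-0-1 → 0
  1-1 → 0

0b101001111111100011100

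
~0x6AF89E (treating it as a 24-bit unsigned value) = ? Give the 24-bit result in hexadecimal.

0x950761

Each hex digit d becomes F−d:
  6→9, A→5, F→0, 8→7, 9→6, E→1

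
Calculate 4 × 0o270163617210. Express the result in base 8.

0o1340717075040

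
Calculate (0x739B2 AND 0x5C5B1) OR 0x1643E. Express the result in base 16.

0x739B2 AND 0x5C5B1 = 0x501B0.
Then OR with 0x1643E.

0x565BE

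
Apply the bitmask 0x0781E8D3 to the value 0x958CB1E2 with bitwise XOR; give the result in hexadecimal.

XOR each hex digit independently (no carries):
  9^0=9, 5^7=2, 8^8=0, C^1=D, B^E=5, 1^8=9, E^D=3, 2^3=1

0x920D5931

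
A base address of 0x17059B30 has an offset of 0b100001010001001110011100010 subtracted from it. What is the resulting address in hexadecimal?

0x12DCFE4E

0b100001010001001110011100010 = 0x4289CE2 in hexadecimal.
Subtract column by column in base 16:
  0-2 → E (borrow)
  3-E-1 → 4 (borrow)
  B-C-1 → E (borrow)
  9-9-1 → F (borrow)
  5-8-1 → C (borrow)
  0-2-1 → D (borrow)
  7-4-1 → 2
  1-0 → 1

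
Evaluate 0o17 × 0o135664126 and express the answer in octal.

0o2577616412

Multiply each base-8 digit by 15, carrying:
  6×15 = 90 → write 2 carry 11
  2×15+11 = 41 → write 1 carry 5
  1×15+5 = 20 → write 4 carry 2
  4×15+2 = 62 → write 6 carry 7
  6×15+7 = 97 → write 1 carry 12
  6×15+12 = 102 → write 6 carry 12
  5×15+12 = 87 → write 7 carry 10
  3×15+10 = 55 → write 7 carry 6
  1×15+6 = 21 → write 5 carry 2
  remaining carry: 2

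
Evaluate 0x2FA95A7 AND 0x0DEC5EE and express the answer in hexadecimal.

0x0DA85A6

AND each hex digit independently (no carries):
  2&0=0, F&D=D, A&E=A, 9&C=8, 5&5=5, A&E=A, 7&E=6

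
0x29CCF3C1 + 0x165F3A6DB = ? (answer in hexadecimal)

0x18FC09A9C

Add column by column in base 16, right to left:
  1+B = C
  C+D = 9 carry 1
  3+6+1 = A
  F+A = 9 carry 1
  C+3+1 = 0 carry 1
  C+F+1 = C carry 1
  9+5+1 = F
  2+6 = 8
  0+1 = 1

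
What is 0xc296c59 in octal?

0o1412266131

Expand each hex digit to 4 bits: c=1100 2=0010 9=1001 6=0110 c=1100 5=0101 9=1001.
Group the bits in threes: 001 100 001 010 010 110 110 001 011 001 → 1412266131.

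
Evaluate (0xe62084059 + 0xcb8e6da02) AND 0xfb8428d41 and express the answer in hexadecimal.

0xb18420841

Add column by column in base 16, right to left:
  9+2 = b
  5+0 = 5
  0+a = a
  4+d = 1 carry 1
  8+6+1 = f
  0+e = e
  2+8 = a
  6+b = 1 carry 1
  e+c+1 = b carry 1
  final carry 1
Sum = 0x1b1aef1a5b; now AND with 0xfb8428d41:
  1&0=0, b&f=b, 1&b=1, a&8=8, e&4=4, f&2=2, 1&8=0, a&d=8, 5&4=4, b&1=1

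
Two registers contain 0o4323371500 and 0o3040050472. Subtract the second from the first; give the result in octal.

0o1263321006

Subtract column by column in base 8:
  0-2 → 6 (borrow)
  0-7-1 → 0 (borrow)
  5-4-1 → 0
  1-0 → 1
  7-5 → 2
  3-0 → 3
  3-0 → 3
  2-4 → 6 (borrow)
  3-0-1 → 2
  4-3 → 1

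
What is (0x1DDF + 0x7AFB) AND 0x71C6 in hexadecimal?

0x10C2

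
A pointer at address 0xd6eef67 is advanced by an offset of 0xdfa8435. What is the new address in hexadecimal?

0x1b69739c

Add column by column in base 16, right to left:
  7+5 = c
  6+3 = 9
  f+4 = 3 carry 1
  e+8+1 = 7 carry 1
  e+a+1 = 9 carry 1
  6+f+1 = 6 carry 1
  d+d+1 = b carry 1
  final carry 1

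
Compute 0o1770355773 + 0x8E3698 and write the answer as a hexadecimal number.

0x10701293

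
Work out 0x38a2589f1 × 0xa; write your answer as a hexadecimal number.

0x236577636a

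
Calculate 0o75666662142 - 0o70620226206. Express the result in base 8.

Subtract column by column in base 8:
  2-6 → 4 (borrow)
  4-0-1 → 3
  1-2 → 7 (borrow)
  2-6-1 → 3 (borrow)
  6-2-1 → 3
  6-2 → 4
  6-0 → 6
  6-2 → 4
  6-6 → 0
  5-0 → 5
  7-7 → 0

0o5046433734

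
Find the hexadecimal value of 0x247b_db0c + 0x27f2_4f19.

Add column by column in base 16, right to left:
  c+9 = 5 carry 1
  0+1+1 = 2
  b+f = a carry 1
  d+4+1 = 2 carry 1
  b+2+1 = e
  7+f = 6 carry 1
  4+7+1 = c
  2+2 = 4

0x4c6e2a25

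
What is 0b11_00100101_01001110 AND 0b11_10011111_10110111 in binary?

AND bit by bit (1 only where both bits are 1):
  110010010101001110
& 111001111110110111
= 110000010100000110

0b110000010100000110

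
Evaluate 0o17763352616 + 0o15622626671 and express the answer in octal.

0o35606201507

Add column by column in base 8, right to left:
  6+1 = 7
  1+7 = 0 carry 1
  6+6+1 = 5 carry 1
  2+6+1 = 1 carry 1
  5+2+1 = 0 carry 1
  3+6+1 = 2 carry 1
  3+2+1 = 6
  6+2 = 0 carry 1
  7+6+1 = 6 carry 1
  7+5+1 = 5 carry 1
  1+1+1 = 3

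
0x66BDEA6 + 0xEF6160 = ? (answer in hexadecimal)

Add column by column in base 16, right to left:
  6+0 = 6
  A+6 = 0 carry 1
  E+1+1 = 0 carry 1
  D+6+1 = 4 carry 1
  B+F+1 = B carry 1
  6+E+1 = 5 carry 1
  6+0+1 = 7

0x75B4006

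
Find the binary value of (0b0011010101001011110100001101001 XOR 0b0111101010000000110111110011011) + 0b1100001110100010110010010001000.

0b10001001101101101110110001111010

First 0b0011010101001011110100001101001 XOR 0b0111101010000000110111110011011 = 0b0100111111001011000011111110010.
Add column by column in base 2, right to left:
  0+0 = 0
  1+0 = 1
  0+0 = 0
  0+1 = 1
  1+0 = 1
  1+0 = 1
  1+0 = 1
  1+1 = 0 carry 1
  1+0+1 = 0 carry 1
  1+0+1 = 0 carry 1
  1+1+1 = 1 carry 1
  0+0+1 = 1
  0+0 = 0
  0+1 = 1
  0+1 = 1
  1+0 = 1
  1+1 = 0 carry 1
  0+0+1 = 1
  1+0 = 1
  0+0 = 0
  0+1 = 1
  1+0 = 1
  1+1 = 0 carry 1
  1+1+1 = 1 carry 1
  1+1+1 = 1 carry 1
  1+0+1 = 0 carry 1
  1+0+1 = 0 carry 1
  0+0+1 = 1
  0+0 = 0
  1+1 = 0 carry 1
  0+1+1 = 0 carry 1
  final carry 1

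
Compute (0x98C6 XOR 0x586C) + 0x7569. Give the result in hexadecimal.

First 0x98C6 XOR 0x586C = 0xC0AA.
Add column by column in base 16, right to left:
  A+9 = 3 carry 1
  A+6+1 = 1 carry 1
  0+5+1 = 6
  C+7 = 3 carry 1
  final carry 1

0x13613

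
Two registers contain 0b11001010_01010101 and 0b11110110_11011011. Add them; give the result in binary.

Add column by column in base 2, right to left:
  1+1 = 0 carry 1
  0+1+1 = 0 carry 1
  1+0+1 = 0 carry 1
  0+1+1 = 0 carry 1
  1+1+1 = 1 carry 1
  0+0+1 = 1
  1+1 = 0 carry 1
  0+1+1 = 0 carry 1
  0+0+1 = 1
  1+1 = 0 carry 1
  0+1+1 = 0 carry 1
  1+0+1 = 0 carry 1
  0+1+1 = 0 carry 1
  0+1+1 = 0 carry 1
  1+1+1 = 1 carry 1
  1+1+1 = 1 carry 1
  final carry 1

0b11100000100110000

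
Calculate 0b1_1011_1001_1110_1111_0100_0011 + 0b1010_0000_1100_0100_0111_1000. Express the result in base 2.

0b10010110101011001110111011

Add column by column in base 2, right to left:
  1+0 = 1
  1+0 = 1
  0+0 = 0
  0+1 = 1
  0+1 = 1
  0+1 = 1
  1+1 = 0 carry 1
  0+0+1 = 1
  1+0 = 1
  1+0 = 1
  1+1 = 0 carry 1
  1+0+1 = 0 carry 1
  0+0+1 = 1
  1+0 = 1
  1+1 = 0 carry 1
  1+1+1 = 1 carry 1
  1+0+1 = 0 carry 1
  0+0+1 = 1
  0+0 = 0
  1+0 = 1
  1+0 = 1
  1+1 = 0 carry 1
  0+0+1 = 1
  1+1 = 0 carry 1
  1+0+1 = 0 carry 1
  final carry 1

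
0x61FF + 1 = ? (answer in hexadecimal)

0x6200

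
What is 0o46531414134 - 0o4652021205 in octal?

0o41657372727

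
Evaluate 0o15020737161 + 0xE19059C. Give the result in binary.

0b1110110010111001100010000001101

0o15020737161 = 0b1101000010000111011111001110001 in binary.
0xE19059C = 0b1110000110010000010110011100 in binary.
Add column by column in base 2, right to left:
  1+0 = 1
  0+0 = 0
  0+1 = 1
  0+1 = 1
  1+1 = 0 carry 1
  1+0+1 = 0 carry 1
  1+0+1 = 0 carry 1
  0+1+1 = 0 carry 1
  0+1+1 = 0 carry 1
  1+0+1 = 0 carry 1
  1+1+1 = 1 carry 1
  1+0+1 = 0 carry 1
  1+0+1 = 0 carry 1
  1+0+1 = 0 carry 1
  0+0+1 = 1
  1+0 = 1
  1+1 = 0 carry 1
  1+0+1 = 0 carry 1
  0+0+1 = 1
  0+1 = 1
  0+1 = 1
  0+0 = 0
  1+0 = 1
  0+0 = 0
  0+0 = 0
  0+1 = 1
  0+1 = 1
  1+1 = 0 carry 1
  0+0+1 = 1
  1+0 = 1
  1+0 = 1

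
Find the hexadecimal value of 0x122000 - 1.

The trailing 3 digits are 0, so subtracting 1 borrows through: they become F and the next digit up decrements.

0x121FFF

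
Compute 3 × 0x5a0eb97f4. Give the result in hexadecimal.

0x10e2c2c7dc

Multiply each base-16 digit by 3, carrying:
  4×3 = 12 → write c
  f×3 = 45 → write d carry 2
  7×3+2 = 23 → write 7 carry 1
  9×3+1 = 28 → write c carry 1
  b×3+1 = 34 → write 2 carry 2
  e×3+2 = 44 → write c carry 2
  0×3+2 = 2 → write 2
  a×3 = 30 → write e carry 1
  5×3+1 = 16 → write 0 carry 1
  remaining carry: 1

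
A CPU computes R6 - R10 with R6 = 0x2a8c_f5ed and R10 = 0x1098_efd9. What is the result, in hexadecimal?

Subtract column by column in base 16:
  d-9 → 4
  e-d → 1
  5-f → 6 (borrow)
  f-e-1 → 0
  c-8 → 4
  8-9 → f (borrow)
  a-0-1 → 9
  2-1 → 1

0x19f40614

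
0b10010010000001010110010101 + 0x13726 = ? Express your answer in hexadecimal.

0x2494CBB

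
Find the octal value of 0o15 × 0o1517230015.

Multiply each base-8 digit by 13, carrying:
  5×13 = 65 → write 1 carry 8
  1×13+8 = 21 → write 5 carry 2
  0×13+2 = 2 → write 2
  0×13 = 0 → write 0
  3×13 = 39 → write 7 carry 4
  2×13+4 = 30 → write 6 carry 3
  7×13+3 = 94 → write 6 carry 11
  1×13+11 = 24 → write 0 carry 3
  5×13+3 = 68 → write 4 carry 8
  1×13+8 = 21 → write 5 carry 2
  remaining carry: 2

0o25406670251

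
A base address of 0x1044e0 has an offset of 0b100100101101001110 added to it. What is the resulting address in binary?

0b100101001000000101110

0x1044e0 = 0b100000100010011100000 in binary.
Add column by column in base 2, right to left:
  0+0 = 0
  0+1 = 1
  0+1 = 1
  0+1 = 1
  0+0 = 0
  1+0 = 1
  1+1 = 0 carry 1
  1+0+1 = 0 carry 1
  0+1+1 = 0 carry 1
  0+1+1 = 0 carry 1
  1+0+1 = 0 carry 1
  0+1+1 = 0 carry 1
  0+0+1 = 1
  0+0 = 0
  1+1 = 0 carry 1
  0+0+1 = 1
  0+0 = 0
  0+1 = 1
  0+0 = 0
  0+0 = 0
  1+0 = 1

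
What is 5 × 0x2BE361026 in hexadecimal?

0xDB70E50BE

Multiply each base-16 digit by 5, carrying:
  6×5 = 30 → write E carry 1
  2×5+1 = 11 → write B
  0×5 = 0 → write 0
  1×5 = 5 → write 5
  6×5 = 30 → write E carry 1
  3×5+1 = 16 → write 0 carry 1
  E×5+1 = 71 → write 7 carry 4
  B×5+4 = 59 → write B carry 3
  2×5+3 = 13 → write D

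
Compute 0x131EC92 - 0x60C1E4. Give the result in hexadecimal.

0xD12AAE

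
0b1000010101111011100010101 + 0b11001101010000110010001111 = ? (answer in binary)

0b100010000000000001110100100

Add column by column in base 2, right to left:
  1+1 = 0 carry 1
  0+1+1 = 0 carry 1
  1+1+1 = 1 carry 1
  0+1+1 = 0 carry 1
  1+0+1 = 0 carry 1
  0+0+1 = 1
  0+0 = 0
  0+1 = 1
  1+0 = 1
  1+0 = 1
  1+1 = 0 carry 1
  0+1+1 = 0 carry 1
  1+0+1 = 0 carry 1
  1+0+1 = 0 carry 1
  1+0+1 = 0 carry 1
  1+0+1 = 0 carry 1
  0+1+1 = 0 carry 1
  1+0+1 = 0 carry 1
  0+1+1 = 0 carry 1
  1+0+1 = 0 carry 1
  0+1+1 = 0 carry 1
  0+1+1 = 0 carry 1
  0+0+1 = 1
  0+0 = 0
  1+1 = 0 carry 1
  0+1+1 = 0 carry 1
  final carry 1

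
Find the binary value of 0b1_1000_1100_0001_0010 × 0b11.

Multiply each base-2 digit by 3, carrying:
  0×3 = 0 → write 0
  1×3 = 3 → write 1 carry 1
  0×3+1 = 1 → write 1
  0×3 = 0 → write 0
  1×3 = 3 → write 1 carry 1
  0×3+1 = 1 → write 1
  0×3 = 0 → write 0
  0×3 = 0 → write 0
  0×3 = 0 → write 0
  0×3 = 0 → write 0
  1×3 = 3 → write 1 carry 1
  1×3+1 = 4 → write 0 carry 2
  0×3+2 = 2 → write 0 carry 1
  0×3+1 = 1 → write 1
  0×3 = 0 → write 0
  1×3 = 3 → write 1 carry 1
  1×3+1 = 4 → write 0 carry 2
  remaining carry: 10

0b1001010010000110110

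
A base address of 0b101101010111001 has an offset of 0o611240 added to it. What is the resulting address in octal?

0o666531

0b101101010111001 = 0o55271 in octal.
Add column by column in base 8, right to left:
  1+0 = 1
  7+4 = 3 carry 1
  2+2+1 = 5
  5+1 = 6
  5+1 = 6
  0+6 = 6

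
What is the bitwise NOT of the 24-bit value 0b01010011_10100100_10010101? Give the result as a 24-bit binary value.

0b101011000101101101101010

Invert each bit: 010100111010010010010101 → 101011000101101101101010.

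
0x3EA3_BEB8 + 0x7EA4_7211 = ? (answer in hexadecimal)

0xBD4830C9

Add column by column in base 16, right to left:
  8+1 = 9
  B+1 = C
  E+2 = 0 carry 1
  B+7+1 = 3 carry 1
  3+4+1 = 8
  A+A = 4 carry 1
  E+E+1 = D carry 1
  3+7+1 = B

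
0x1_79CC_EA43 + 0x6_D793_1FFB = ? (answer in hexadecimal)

Add column by column in base 16, right to left:
  3+B = E
  4+F = 3 carry 1
  A+F+1 = A carry 1
  E+1+1 = 0 carry 1
  C+3+1 = 0 carry 1
  C+9+1 = 6 carry 1
  9+7+1 = 1 carry 1
  7+D+1 = 5 carry 1
  1+6+1 = 8

0x851600A3E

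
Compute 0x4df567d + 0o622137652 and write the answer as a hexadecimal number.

0xb281627

0o622137652 = 0x648bfaa in hexadecimal.
Add column by column in base 16, right to left:
  d+a = 7 carry 1
  7+a+1 = 2 carry 1
  6+f+1 = 6 carry 1
  5+b+1 = 1 carry 1
  f+8+1 = 8 carry 1
  d+4+1 = 2 carry 1
  4+6+1 = b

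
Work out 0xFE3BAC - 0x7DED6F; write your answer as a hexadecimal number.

0x804E3D

Subtract column by column in base 16:
  C-F → D (borrow)
  A-6-1 → 3
  B-D → E (borrow)
  3-E-1 → 4 (borrow)
  E-D-1 → 0
  F-7 → 8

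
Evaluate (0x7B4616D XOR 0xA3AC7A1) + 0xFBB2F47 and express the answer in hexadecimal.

First 0x7B4616D XOR 0xA3AC7A1 = 0xD8EA6CC.
Add column by column in base 16, right to left:
  C+7 = 3 carry 1
  C+4+1 = 1 carry 1
  6+F+1 = 6 carry 1
  A+2+1 = D
  E+B = 9 carry 1
  8+B+1 = 4 carry 1
  D+F+1 = D carry 1
  final carry 1

0x1D49D613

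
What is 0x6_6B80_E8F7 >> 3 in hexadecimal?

3 bits is not a whole number of base-16 digits; in binary: 11001101011100000001110100011110111 >> 3 = 11001101011100000001110100011110.

0xCD701D1E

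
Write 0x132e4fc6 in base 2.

0b10011001011100100111111000110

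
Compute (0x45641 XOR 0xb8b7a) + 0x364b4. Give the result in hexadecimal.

0x1341ef

First 0x45641 XOR 0xb8b7a = 0xfdd3b.
Add column by column in base 16, right to left:
  b+4 = f
  3+b = e
  d+4 = 1 carry 1
  d+6+1 = 4 carry 1
  f+3+1 = 3 carry 1
  final carry 1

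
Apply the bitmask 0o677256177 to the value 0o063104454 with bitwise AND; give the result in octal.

AND each oct digit independently (no carries):
  0&6=0, 6&7=6, 3&7=3, 1&2=0, 0&5=0, 4&6=4, 4&1=0, 5&7=5, 4&7=4

0o063004054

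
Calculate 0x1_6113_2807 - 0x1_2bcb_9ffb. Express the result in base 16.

0x3547880c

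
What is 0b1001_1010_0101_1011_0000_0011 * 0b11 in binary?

0b1110011110001000100001001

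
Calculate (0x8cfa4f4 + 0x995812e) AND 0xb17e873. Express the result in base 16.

Add column by column in base 16, right to left:
  4+e = 2 carry 1
  f+2+1 = 2 carry 1
  4+1+1 = 6
  a+8 = 2 carry 1
  f+5+1 = 5 carry 1
  c+9+1 = 6 carry 1
  8+9+1 = 2 carry 1
  final carry 1
Sum = 0x12652622; now AND with 0xb17e873:
  1&0=0, 2&b=2, 6&1=0, 5&7=5, 2&e=2, 6&8=0, 2&7=2, 2&3=2

0x2052022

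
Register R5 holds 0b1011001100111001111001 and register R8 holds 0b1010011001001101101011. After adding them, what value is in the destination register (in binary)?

Add column by column in base 2, right to left:
  1+1 = 0 carry 1
  0+1+1 = 0 carry 1
  0+0+1 = 1
  1+1 = 0 carry 1
  1+0+1 = 0 carry 1
  1+1+1 = 1 carry 1
  1+1+1 = 1 carry 1
  0+0+1 = 1
  0+1 = 1
  1+1 = 0 carry 1
  1+0+1 = 0 carry 1
  1+0+1 = 0 carry 1
  0+1+1 = 0 carry 1
  0+0+1 = 1
  1+0 = 1
  1+1 = 0 carry 1
  0+1+1 = 0 carry 1
  0+0+1 = 1
  1+0 = 1
  1+1 = 0 carry 1
  0+0+1 = 1
  1+1 = 0 carry 1
  final carry 1

0b10101100110000111100100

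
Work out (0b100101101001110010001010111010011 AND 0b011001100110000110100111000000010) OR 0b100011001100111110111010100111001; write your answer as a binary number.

0b100101101001110010001010111010011 AND 0b011001100110000110100111000000010 = 0b000001100000000010000010000000010.
Then OR with 0b100011001100111110111010100111001.

0b100011101100111110111010100111011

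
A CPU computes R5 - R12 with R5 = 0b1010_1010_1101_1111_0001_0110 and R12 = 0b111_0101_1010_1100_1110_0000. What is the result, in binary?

0b1101010011001000110110

Subtract column by column in base 2:
  0-0 → 0
  1-0 → 1
  1-0 → 1
  0-0 → 0
  1-0 → 1
  0-1 → 1 (borrow)
  0-1-1 → 0 (borrow)
  0-1-1 → 0 (borrow)
  1-0-1 → 0
  1-0 → 1
  1-1 → 0
  1-1 → 0
  1-0 → 1
  0-1 → 1 (borrow)
  1-0-1 → 0
  1-1 → 0
  0-1 → 1 (borrow)
  1-0-1 → 0
  0-1 → 1 (borrow)
  1-0-1 → 0
  0-1 → 1 (borrow)
  1-1-1 → 1 (borrow)
  0-1-1 → 0 (borrow)
  1-0-1 → 0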